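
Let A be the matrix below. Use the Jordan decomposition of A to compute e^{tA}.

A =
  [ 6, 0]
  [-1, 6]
e^{tA} =
  [exp(6*t), 0]
  [-t*exp(6*t), exp(6*t)]

Strategy: write A = P · J · P⁻¹ where J is a Jordan canonical form, so e^{tA} = P · e^{tJ} · P⁻¹, and e^{tJ} can be computed block-by-block.

A has Jordan form
J =
  [6, 1]
  [0, 6]
(up to reordering of blocks).

Per-block formulas:
  For a 2×2 Jordan block J_2(6): exp(t · J_2(6)) = e^(6t)·(I + t·N), where N is the 2×2 nilpotent shift.

After assembling e^{tJ} and conjugating by P, we get:

e^{tA} =
  [exp(6*t), 0]
  [-t*exp(6*t), exp(6*t)]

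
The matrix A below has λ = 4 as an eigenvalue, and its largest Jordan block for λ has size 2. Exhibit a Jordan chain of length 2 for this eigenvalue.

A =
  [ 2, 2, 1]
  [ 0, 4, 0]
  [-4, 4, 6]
A Jordan chain for λ = 4 of length 2:
v_1 = (-2, 0, -4)ᵀ
v_2 = (1, 0, 0)ᵀ

Let N = A − (4)·I. We want v_2 with N^2 v_2 = 0 but N^1 v_2 ≠ 0; then v_{j-1} := N · v_j for j = 2, …, 2.

Pick v_2 = (1, 0, 0)ᵀ.
Then v_1 = N · v_2 = (-2, 0, -4)ᵀ.

Sanity check: (A − (4)·I) v_1 = (0, 0, 0)ᵀ = 0. ✓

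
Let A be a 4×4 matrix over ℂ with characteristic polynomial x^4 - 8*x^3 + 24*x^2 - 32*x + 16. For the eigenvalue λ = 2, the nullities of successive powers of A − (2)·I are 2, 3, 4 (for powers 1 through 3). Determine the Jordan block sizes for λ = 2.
Block sizes for λ = 2: [3, 1]

From the dimensions of kernels of powers, the number of Jordan blocks of size at least j is d_j − d_{j−1} where d_j = dim ker(N^j) (with d_0 = 0). Computing the differences gives [2, 1, 1].
The number of blocks of size exactly k is (#blocks of size ≥ k) − (#blocks of size ≥ k + 1), so the partition is: 1 block(s) of size 1, 1 block(s) of size 3.
In nonincreasing order the block sizes are [3, 1].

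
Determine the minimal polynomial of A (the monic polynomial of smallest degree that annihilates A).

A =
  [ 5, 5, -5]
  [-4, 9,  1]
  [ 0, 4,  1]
x^3 - 15*x^2 + 75*x - 125

The characteristic polynomial is χ_A(x) = (x - 5)^3, so the eigenvalues are known. The minimal polynomial is
  m_A(x) = Π_λ (x − λ)^{k_λ}
where k_λ is the size of the *largest* Jordan block for λ (equivalently, the smallest k with (A − λI)^k v = 0 for every generalised eigenvector v of λ).

  λ = 5: largest Jordan block has size 3, contributing (x − 5)^3

So m_A(x) = (x - 5)^3 = x^3 - 15*x^2 + 75*x - 125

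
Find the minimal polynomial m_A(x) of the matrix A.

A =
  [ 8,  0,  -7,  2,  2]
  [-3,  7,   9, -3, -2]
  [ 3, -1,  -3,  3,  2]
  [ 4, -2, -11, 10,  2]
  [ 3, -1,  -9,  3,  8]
x^3 - 18*x^2 + 108*x - 216

The characteristic polynomial is χ_A(x) = (x - 6)^5, so the eigenvalues are known. The minimal polynomial is
  m_A(x) = Π_λ (x − λ)^{k_λ}
where k_λ is the size of the *largest* Jordan block for λ (equivalently, the smallest k with (A − λI)^k v = 0 for every generalised eigenvector v of λ).

  λ = 6: largest Jordan block has size 3, contributing (x − 6)^3

So m_A(x) = (x - 6)^3 = x^3 - 18*x^2 + 108*x - 216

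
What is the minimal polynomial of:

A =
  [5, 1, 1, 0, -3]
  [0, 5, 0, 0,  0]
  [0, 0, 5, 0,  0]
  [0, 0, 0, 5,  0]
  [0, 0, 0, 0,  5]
x^2 - 10*x + 25

The characteristic polynomial is χ_A(x) = (x - 5)^5, so the eigenvalues are known. The minimal polynomial is
  m_A(x) = Π_λ (x − λ)^{k_λ}
where k_λ is the size of the *largest* Jordan block for λ (equivalently, the smallest k with (A − λI)^k v = 0 for every generalised eigenvector v of λ).

  λ = 5: largest Jordan block has size 2, contributing (x − 5)^2

So m_A(x) = (x - 5)^2 = x^2 - 10*x + 25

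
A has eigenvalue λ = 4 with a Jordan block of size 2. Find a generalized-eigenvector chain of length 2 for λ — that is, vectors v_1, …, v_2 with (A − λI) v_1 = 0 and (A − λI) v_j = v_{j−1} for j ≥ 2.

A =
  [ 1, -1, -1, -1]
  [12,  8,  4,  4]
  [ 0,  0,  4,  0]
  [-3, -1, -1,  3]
A Jordan chain for λ = 4 of length 2:
v_1 = (-3, 12, 0, -3)ᵀ
v_2 = (1, 0, 0, 0)ᵀ

Let N = A − (4)·I. We want v_2 with N^2 v_2 = 0 but N^1 v_2 ≠ 0; then v_{j-1} := N · v_j for j = 2, …, 2.

Pick v_2 = (1, 0, 0, 0)ᵀ.
Then v_1 = N · v_2 = (-3, 12, 0, -3)ᵀ.

Sanity check: (A − (4)·I) v_1 = (0, 0, 0, 0)ᵀ = 0. ✓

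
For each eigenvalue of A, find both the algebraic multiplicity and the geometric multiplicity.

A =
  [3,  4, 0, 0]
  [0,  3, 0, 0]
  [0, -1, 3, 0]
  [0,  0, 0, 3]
λ = 3: alg = 4, geom = 3

Step 1 — factor the characteristic polynomial to read off the algebraic multiplicities:
  χ_A(x) = (x - 3)^4

Step 2 — compute geometric multiplicities via the rank-nullity identity g(λ) = n − rank(A − λI):
  rank(A − (3)·I) = 1, so dim ker(A − (3)·I) = n − 1 = 3

Summary:
  λ = 3: algebraic multiplicity = 4, geometric multiplicity = 3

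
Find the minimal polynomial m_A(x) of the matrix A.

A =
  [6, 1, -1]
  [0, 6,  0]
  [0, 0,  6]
x^2 - 12*x + 36

The characteristic polynomial is χ_A(x) = (x - 6)^3, so the eigenvalues are known. The minimal polynomial is
  m_A(x) = Π_λ (x − λ)^{k_λ}
where k_λ is the size of the *largest* Jordan block for λ (equivalently, the smallest k with (A − λI)^k v = 0 for every generalised eigenvector v of λ).

  λ = 6: largest Jordan block has size 2, contributing (x − 6)^2

So m_A(x) = (x - 6)^2 = x^2 - 12*x + 36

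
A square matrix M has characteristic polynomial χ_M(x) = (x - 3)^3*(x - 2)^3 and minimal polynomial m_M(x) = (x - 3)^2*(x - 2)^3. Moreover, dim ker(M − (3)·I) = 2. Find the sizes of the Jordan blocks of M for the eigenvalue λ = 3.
Block sizes for λ = 3: [2, 1]

Step 1 — from the characteristic polynomial, algebraic multiplicity of λ = 3 is 3. From dim ker(M − (3)·I) = 2, there are exactly 2 Jordan blocks for λ = 3.
Step 2 — from the minimal polynomial, the factor (x − 3)^2 tells us the largest block for λ = 3 has size 2.
Step 3 — with total size 3, 2 blocks, and largest block 2, the block sizes (in nonincreasing order) are [2, 1].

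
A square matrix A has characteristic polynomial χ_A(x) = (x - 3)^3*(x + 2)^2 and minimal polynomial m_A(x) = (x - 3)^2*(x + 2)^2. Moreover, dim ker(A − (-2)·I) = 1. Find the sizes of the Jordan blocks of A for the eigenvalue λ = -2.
Block sizes for λ = -2: [2]

Step 1 — from the characteristic polynomial, algebraic multiplicity of λ = -2 is 2. From dim ker(A − (-2)·I) = 1, there are exactly 1 Jordan blocks for λ = -2.
Step 2 — from the minimal polynomial, the factor (x + 2)^2 tells us the largest block for λ = -2 has size 2.
Step 3 — with total size 2, 1 blocks, and largest block 2, the block sizes (in nonincreasing order) are [2].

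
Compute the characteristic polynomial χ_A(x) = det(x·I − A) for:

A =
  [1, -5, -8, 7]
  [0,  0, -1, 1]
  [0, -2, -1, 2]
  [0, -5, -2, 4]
x^4 - 4*x^3 + 6*x^2 - 4*x + 1

Expanding det(x·I − A) (e.g. by cofactor expansion or by noting that A is similar to its Jordan form J, which has the same characteristic polynomial as A) gives
  χ_A(x) = x^4 - 4*x^3 + 6*x^2 - 4*x + 1
which factors as (x - 1)^4. The eigenvalues (with algebraic multiplicities) are λ = 1 with multiplicity 4.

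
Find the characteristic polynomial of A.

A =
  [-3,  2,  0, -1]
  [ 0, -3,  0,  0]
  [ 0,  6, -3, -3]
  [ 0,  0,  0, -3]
x^4 + 12*x^3 + 54*x^2 + 108*x + 81

Expanding det(x·I − A) (e.g. by cofactor expansion or by noting that A is similar to its Jordan form J, which has the same characteristic polynomial as A) gives
  χ_A(x) = x^4 + 12*x^3 + 54*x^2 + 108*x + 81
which factors as (x + 3)^4. The eigenvalues (with algebraic multiplicities) are λ = -3 with multiplicity 4.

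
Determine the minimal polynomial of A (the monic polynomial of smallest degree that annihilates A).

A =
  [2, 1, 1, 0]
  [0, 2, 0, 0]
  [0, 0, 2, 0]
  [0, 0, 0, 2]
x^2 - 4*x + 4

The characteristic polynomial is χ_A(x) = (x - 2)^4, so the eigenvalues are known. The minimal polynomial is
  m_A(x) = Π_λ (x − λ)^{k_λ}
where k_λ is the size of the *largest* Jordan block for λ (equivalently, the smallest k with (A − λI)^k v = 0 for every generalised eigenvector v of λ).

  λ = 2: largest Jordan block has size 2, contributing (x − 2)^2

So m_A(x) = (x - 2)^2 = x^2 - 4*x + 4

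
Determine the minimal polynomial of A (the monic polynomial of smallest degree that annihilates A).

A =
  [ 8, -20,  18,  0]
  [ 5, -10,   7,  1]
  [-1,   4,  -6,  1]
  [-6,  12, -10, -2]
x^4 + 10*x^3 + 36*x^2 + 56*x + 32

The characteristic polynomial is χ_A(x) = (x + 2)^3*(x + 4), so the eigenvalues are known. The minimal polynomial is
  m_A(x) = Π_λ (x − λ)^{k_λ}
where k_λ is the size of the *largest* Jordan block for λ (equivalently, the smallest k with (A − λI)^k v = 0 for every generalised eigenvector v of λ).

  λ = -4: largest Jordan block has size 1, contributing (x + 4)
  λ = -2: largest Jordan block has size 3, contributing (x + 2)^3

So m_A(x) = (x + 2)^3*(x + 4) = x^4 + 10*x^3 + 36*x^2 + 56*x + 32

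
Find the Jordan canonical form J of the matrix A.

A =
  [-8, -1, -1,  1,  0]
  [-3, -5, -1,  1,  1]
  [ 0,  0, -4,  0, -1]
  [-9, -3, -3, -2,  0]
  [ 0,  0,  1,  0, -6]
J_3(-5) ⊕ J_2(-5)

The characteristic polynomial is
  det(x·I − A) = x^5 + 25*x^4 + 250*x^3 + 1250*x^2 + 3125*x + 3125 = (x + 5)^5

Eigenvalues and multiplicities (the geometric multiplicity of λ is n − rank(A − λI), which equals the number of Jordan blocks for λ):
  λ = -5: algebraic multiplicity = 5, geometric multiplicity = 2

Determining the block sizes for each eigenvalue:
  λ = -5: with am = 5 and gm = 2, the partition is not yet determined (e.g. several partitions of 5 into 2 parts exist). Let N = A − (-5)·I. Computing rank(N^1) = 3, rank(N^2) = 1, rank(N^3) = 0; the number of blocks of size ≥ j is rank(N^{j−1}) − rank(N^j), giving [2, 2, 1]. So we have 1 block(s) of size 3, 1 block(s) of size 2 → block sizes [3, 2]

Assembling the blocks gives a Jordan form
J =
  [-5,  1,  0,  0,  0]
  [ 0, -5,  1,  0,  0]
  [ 0,  0, -5,  0,  0]
  [ 0,  0,  0, -5,  1]
  [ 0,  0,  0,  0, -5]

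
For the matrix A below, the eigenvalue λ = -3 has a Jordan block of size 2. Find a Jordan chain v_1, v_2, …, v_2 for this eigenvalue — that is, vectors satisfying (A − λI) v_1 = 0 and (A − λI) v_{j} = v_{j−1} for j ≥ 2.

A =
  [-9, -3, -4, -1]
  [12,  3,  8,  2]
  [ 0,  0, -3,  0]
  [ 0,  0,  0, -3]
A Jordan chain for λ = -3 of length 2:
v_1 = (-6, 12, 0, 0)ᵀ
v_2 = (1, 0, 0, 0)ᵀ

Let N = A − (-3)·I. We want v_2 with N^2 v_2 = 0 but N^1 v_2 ≠ 0; then v_{j-1} := N · v_j for j = 2, …, 2.

Pick v_2 = (1, 0, 0, 0)ᵀ.
Then v_1 = N · v_2 = (-6, 12, 0, 0)ᵀ.

Sanity check: (A − (-3)·I) v_1 = (0, 0, 0, 0)ᵀ = 0. ✓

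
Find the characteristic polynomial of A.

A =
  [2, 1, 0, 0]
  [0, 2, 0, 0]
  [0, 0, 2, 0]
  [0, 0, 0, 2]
x^4 - 8*x^3 + 24*x^2 - 32*x + 16

Expanding det(x·I − A) (e.g. by cofactor expansion or by noting that A is similar to its Jordan form J, which has the same characteristic polynomial as A) gives
  χ_A(x) = x^4 - 8*x^3 + 24*x^2 - 32*x + 16
which factors as (x - 2)^4. The eigenvalues (with algebraic multiplicities) are λ = 2 with multiplicity 4.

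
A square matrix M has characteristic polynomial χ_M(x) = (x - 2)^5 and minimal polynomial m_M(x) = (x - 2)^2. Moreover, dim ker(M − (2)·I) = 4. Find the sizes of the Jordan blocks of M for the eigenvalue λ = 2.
Block sizes for λ = 2: [2, 1, 1, 1]

Step 1 — from the characteristic polynomial, algebraic multiplicity of λ = 2 is 5. From dim ker(M − (2)·I) = 4, there are exactly 4 Jordan blocks for λ = 2.
Step 2 — from the minimal polynomial, the factor (x − 2)^2 tells us the largest block for λ = 2 has size 2.
Step 3 — with total size 5, 4 blocks, and largest block 2, the block sizes (in nonincreasing order) are [2, 1, 1, 1].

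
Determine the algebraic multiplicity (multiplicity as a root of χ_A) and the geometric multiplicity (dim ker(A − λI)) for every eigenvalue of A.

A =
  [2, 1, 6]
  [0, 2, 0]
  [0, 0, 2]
λ = 2: alg = 3, geom = 2

Step 1 — factor the characteristic polynomial to read off the algebraic multiplicities:
  χ_A(x) = (x - 2)^3

Step 2 — compute geometric multiplicities via the rank-nullity identity g(λ) = n − rank(A − λI):
  rank(A − (2)·I) = 1, so dim ker(A − (2)·I) = n − 1 = 2

Summary:
  λ = 2: algebraic multiplicity = 3, geometric multiplicity = 2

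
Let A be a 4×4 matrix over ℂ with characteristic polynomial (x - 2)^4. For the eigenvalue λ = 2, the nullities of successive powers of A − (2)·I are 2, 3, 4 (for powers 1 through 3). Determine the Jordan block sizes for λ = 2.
Block sizes for λ = 2: [3, 1]

From the dimensions of kernels of powers, the number of Jordan blocks of size at least j is d_j − d_{j−1} where d_j = dim ker(N^j) (with d_0 = 0). Computing the differences gives [2, 1, 1].
The number of blocks of size exactly k is (#blocks of size ≥ k) − (#blocks of size ≥ k + 1), so the partition is: 1 block(s) of size 1, 1 block(s) of size 3.
In nonincreasing order the block sizes are [3, 1].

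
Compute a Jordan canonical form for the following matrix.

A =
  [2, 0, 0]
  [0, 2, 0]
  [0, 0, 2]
J_1(2) ⊕ J_1(2) ⊕ J_1(2)

The characteristic polynomial is
  det(x·I − A) = x^3 - 6*x^2 + 12*x - 8 = (x - 2)^3

Eigenvalues and multiplicities (the geometric multiplicity of λ is n − rank(A − λI), which equals the number of Jordan blocks for λ):
  λ = 2: algebraic multiplicity = 3, geometric multiplicity = 3

Determining the block sizes for each eigenvalue:
  λ = 2: gm = am = 3, so every block has size 1 → block sizes [1, 1, 1]

Assembling the blocks gives a Jordan form
J =
  [2, 0, 0]
  [0, 2, 0]
  [0, 0, 2]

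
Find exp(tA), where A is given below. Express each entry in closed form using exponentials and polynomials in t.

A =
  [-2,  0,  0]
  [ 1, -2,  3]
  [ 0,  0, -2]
e^{tA} =
  [exp(-2*t), 0, 0]
  [t*exp(-2*t), exp(-2*t), 3*t*exp(-2*t)]
  [0, 0, exp(-2*t)]

Strategy: write A = P · J · P⁻¹ where J is a Jordan canonical form, so e^{tA} = P · e^{tJ} · P⁻¹, and e^{tJ} can be computed block-by-block.

A has Jordan form
J =
  [-2,  1,  0]
  [ 0, -2,  0]
  [ 0,  0, -2]
(up to reordering of blocks).

Per-block formulas:
  For a 2×2 Jordan block J_2(-2): exp(t · J_2(-2)) = e^(-2t)·(I + t·N), where N is the 2×2 nilpotent shift.
  For a 1×1 block at λ = -2: exp(t · [-2]) = [e^(-2t)].

After assembling e^{tJ} and conjugating by P, we get:

e^{tA} =
  [exp(-2*t), 0, 0]
  [t*exp(-2*t), exp(-2*t), 3*t*exp(-2*t)]
  [0, 0, exp(-2*t)]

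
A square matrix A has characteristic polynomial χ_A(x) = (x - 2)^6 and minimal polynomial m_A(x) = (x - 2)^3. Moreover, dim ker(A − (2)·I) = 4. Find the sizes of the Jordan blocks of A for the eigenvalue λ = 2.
Block sizes for λ = 2: [3, 1, 1, 1]

Step 1 — from the characteristic polynomial, algebraic multiplicity of λ = 2 is 6. From dim ker(A − (2)·I) = 4, there are exactly 4 Jordan blocks for λ = 2.
Step 2 — from the minimal polynomial, the factor (x − 2)^3 tells us the largest block for λ = 2 has size 3.
Step 3 — with total size 6, 4 blocks, and largest block 3, the block sizes (in nonincreasing order) are [3, 1, 1, 1].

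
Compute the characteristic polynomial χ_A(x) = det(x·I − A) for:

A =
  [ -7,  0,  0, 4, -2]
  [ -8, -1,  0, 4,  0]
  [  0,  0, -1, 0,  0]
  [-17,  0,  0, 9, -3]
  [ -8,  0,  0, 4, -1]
x^5 + x^4 - 2*x^3 - 2*x^2 + x + 1

Expanding det(x·I − A) (e.g. by cofactor expansion or by noting that A is similar to its Jordan form J, which has the same characteristic polynomial as A) gives
  χ_A(x) = x^5 + x^4 - 2*x^3 - 2*x^2 + x + 1
which factors as (x - 1)^2*(x + 1)^3. The eigenvalues (with algebraic multiplicities) are λ = -1 with multiplicity 3, λ = 1 with multiplicity 2.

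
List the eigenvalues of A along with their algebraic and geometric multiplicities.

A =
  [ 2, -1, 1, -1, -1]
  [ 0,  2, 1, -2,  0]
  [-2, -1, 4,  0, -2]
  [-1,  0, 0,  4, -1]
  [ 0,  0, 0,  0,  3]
λ = 3: alg = 5, geom = 3

Step 1 — factor the characteristic polynomial to read off the algebraic multiplicities:
  χ_A(x) = (x - 3)^5

Step 2 — compute geometric multiplicities via the rank-nullity identity g(λ) = n − rank(A − λI):
  rank(A − (3)·I) = 2, so dim ker(A − (3)·I) = n − 2 = 3

Summary:
  λ = 3: algebraic multiplicity = 5, geometric multiplicity = 3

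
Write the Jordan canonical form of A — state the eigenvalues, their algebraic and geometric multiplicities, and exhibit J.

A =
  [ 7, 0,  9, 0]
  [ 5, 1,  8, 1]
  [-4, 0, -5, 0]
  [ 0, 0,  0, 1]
J_3(1) ⊕ J_1(1)

The characteristic polynomial is
  det(x·I − A) = x^4 - 4*x^3 + 6*x^2 - 4*x + 1 = (x - 1)^4

Eigenvalues and multiplicities (the geometric multiplicity of λ is n − rank(A − λI), which equals the number of Jordan blocks for λ):
  λ = 1: algebraic multiplicity = 4, geometric multiplicity = 2

Determining the block sizes for each eigenvalue:
  λ = 1: with am = 4 and gm = 2, the partition is not yet determined (e.g. several partitions of 4 into 2 parts exist). Let N = A − (1)·I. Computing rank(N^1) = 2, rank(N^2) = 1, rank(N^3) = 0; the number of blocks of size ≥ j is rank(N^{j−1}) − rank(N^j), giving [2, 1, 1]. So we have 1 block(s) of size 3, 1 block(s) of size 1 → block sizes [3, 1]

Assembling the blocks gives a Jordan form
J =
  [1, 1, 0, 0]
  [0, 1, 1, 0]
  [0, 0, 1, 0]
  [0, 0, 0, 1]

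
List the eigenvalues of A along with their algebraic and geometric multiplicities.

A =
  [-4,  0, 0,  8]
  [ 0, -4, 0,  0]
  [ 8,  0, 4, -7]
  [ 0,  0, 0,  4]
λ = -4: alg = 2, geom = 2; λ = 4: alg = 2, geom = 1

Step 1 — factor the characteristic polynomial to read off the algebraic multiplicities:
  χ_A(x) = (x - 4)^2*(x + 4)^2

Step 2 — compute geometric multiplicities via the rank-nullity identity g(λ) = n − rank(A − λI):
  rank(A − (-4)·I) = 2, so dim ker(A − (-4)·I) = n − 2 = 2
  rank(A − (4)·I) = 3, so dim ker(A − (4)·I) = n − 3 = 1

Summary:
  λ = -4: algebraic multiplicity = 2, geometric multiplicity = 2
  λ = 4: algebraic multiplicity = 2, geometric multiplicity = 1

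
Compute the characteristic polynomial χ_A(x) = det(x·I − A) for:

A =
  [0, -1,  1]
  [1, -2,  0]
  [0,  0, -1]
x^3 + 3*x^2 + 3*x + 1

Expanding det(x·I − A) (e.g. by cofactor expansion or by noting that A is similar to its Jordan form J, which has the same characteristic polynomial as A) gives
  χ_A(x) = x^3 + 3*x^2 + 3*x + 1
which factors as (x + 1)^3. The eigenvalues (with algebraic multiplicities) are λ = -1 with multiplicity 3.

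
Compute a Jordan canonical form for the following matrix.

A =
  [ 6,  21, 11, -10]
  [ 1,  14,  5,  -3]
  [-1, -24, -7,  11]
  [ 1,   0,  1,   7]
J_1(2) ⊕ J_3(6)

The characteristic polynomial is
  det(x·I − A) = x^4 - 20*x^3 + 144*x^2 - 432*x + 432 = (x - 6)^3*(x - 2)

Eigenvalues and multiplicities (the geometric multiplicity of λ is n − rank(A − λI), which equals the number of Jordan blocks for λ):
  λ = 2: algebraic multiplicity = 1, geometric multiplicity = 1
  λ = 6: algebraic multiplicity = 3, geometric multiplicity = 1

Determining the block sizes for each eigenvalue:
  λ = 2: one block (gm = 1), so the single block has size am = 1 → block sizes [1]
  λ = 6: one block (gm = 1), so the single block has size am = 3 → block sizes [3]

Assembling the blocks gives a Jordan form
J =
  [2, 0, 0, 0]
  [0, 6, 1, 0]
  [0, 0, 6, 1]
  [0, 0, 0, 6]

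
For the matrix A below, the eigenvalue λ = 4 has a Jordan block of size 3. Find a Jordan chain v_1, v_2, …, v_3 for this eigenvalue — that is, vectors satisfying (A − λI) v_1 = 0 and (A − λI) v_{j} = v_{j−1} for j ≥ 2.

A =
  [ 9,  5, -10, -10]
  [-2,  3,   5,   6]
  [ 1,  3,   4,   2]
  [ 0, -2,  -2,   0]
A Jordan chain for λ = 4 of length 3:
v_1 = (5, -3, -1, 2)ᵀ
v_2 = (5, -2, 1, 0)ᵀ
v_3 = (1, 0, 0, 0)ᵀ

Let N = A − (4)·I. We want v_3 with N^3 v_3 = 0 but N^2 v_3 ≠ 0; then v_{j-1} := N · v_j for j = 3, …, 2.

Pick v_3 = (1, 0, 0, 0)ᵀ.
Then v_2 = N · v_3 = (5, -2, 1, 0)ᵀ.
Then v_1 = N · v_2 = (5, -3, -1, 2)ᵀ.

Sanity check: (A − (4)·I) v_1 = (0, 0, 0, 0)ᵀ = 0. ✓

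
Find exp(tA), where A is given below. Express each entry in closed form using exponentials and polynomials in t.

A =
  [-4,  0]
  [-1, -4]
e^{tA} =
  [exp(-4*t), 0]
  [-t*exp(-4*t), exp(-4*t)]

Strategy: write A = P · J · P⁻¹ where J is a Jordan canonical form, so e^{tA} = P · e^{tJ} · P⁻¹, and e^{tJ} can be computed block-by-block.

A has Jordan form
J =
  [-4,  1]
  [ 0, -4]
(up to reordering of blocks).

Per-block formulas:
  For a 2×2 Jordan block J_2(-4): exp(t · J_2(-4)) = e^(-4t)·(I + t·N), where N is the 2×2 nilpotent shift.

After assembling e^{tJ} and conjugating by P, we get:

e^{tA} =
  [exp(-4*t), 0]
  [-t*exp(-4*t), exp(-4*t)]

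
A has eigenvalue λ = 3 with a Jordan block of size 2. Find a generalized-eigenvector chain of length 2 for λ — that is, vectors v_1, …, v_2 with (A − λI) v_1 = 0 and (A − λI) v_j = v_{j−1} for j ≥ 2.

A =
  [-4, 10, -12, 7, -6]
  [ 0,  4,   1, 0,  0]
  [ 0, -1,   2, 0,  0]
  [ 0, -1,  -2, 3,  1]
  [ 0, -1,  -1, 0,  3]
A Jordan chain for λ = 3 of length 2:
v_1 = (3, 1, -1, -1, -1)ᵀ
v_2 = (1, 1, 0, 0, 0)ᵀ

Let N = A − (3)·I. We want v_2 with N^2 v_2 = 0 but N^1 v_2 ≠ 0; then v_{j-1} := N · v_j for j = 2, …, 2.

Pick v_2 = (1, 1, 0, 0, 0)ᵀ.
Then v_1 = N · v_2 = (3, 1, -1, -1, -1)ᵀ.

Sanity check: (A − (3)·I) v_1 = (0, 0, 0, 0, 0)ᵀ = 0. ✓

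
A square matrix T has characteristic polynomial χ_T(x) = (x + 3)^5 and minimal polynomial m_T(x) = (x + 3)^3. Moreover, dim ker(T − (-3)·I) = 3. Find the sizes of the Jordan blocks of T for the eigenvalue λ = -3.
Block sizes for λ = -3: [3, 1, 1]

Step 1 — from the characteristic polynomial, algebraic multiplicity of λ = -3 is 5. From dim ker(T − (-3)·I) = 3, there are exactly 3 Jordan blocks for λ = -3.
Step 2 — from the minimal polynomial, the factor (x + 3)^3 tells us the largest block for λ = -3 has size 3.
Step 3 — with total size 5, 3 blocks, and largest block 3, the block sizes (in nonincreasing order) are [3, 1, 1].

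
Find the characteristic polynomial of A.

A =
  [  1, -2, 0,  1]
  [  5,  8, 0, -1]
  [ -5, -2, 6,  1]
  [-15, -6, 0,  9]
x^4 - 24*x^3 + 216*x^2 - 864*x + 1296

Expanding det(x·I − A) (e.g. by cofactor expansion or by noting that A is similar to its Jordan form J, which has the same characteristic polynomial as A) gives
  χ_A(x) = x^4 - 24*x^3 + 216*x^2 - 864*x + 1296
which factors as (x - 6)^4. The eigenvalues (with algebraic multiplicities) are λ = 6 with multiplicity 4.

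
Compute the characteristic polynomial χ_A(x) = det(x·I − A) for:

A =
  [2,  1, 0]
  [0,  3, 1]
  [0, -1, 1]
x^3 - 6*x^2 + 12*x - 8

Expanding det(x·I − A) (e.g. by cofactor expansion or by noting that A is similar to its Jordan form J, which has the same characteristic polynomial as A) gives
  χ_A(x) = x^3 - 6*x^2 + 12*x - 8
which factors as (x - 2)^3. The eigenvalues (with algebraic multiplicities) are λ = 2 with multiplicity 3.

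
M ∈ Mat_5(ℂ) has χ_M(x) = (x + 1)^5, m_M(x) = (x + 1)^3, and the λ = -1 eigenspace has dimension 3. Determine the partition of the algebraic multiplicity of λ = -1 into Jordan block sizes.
Block sizes for λ = -1: [3, 1, 1]

Step 1 — from the characteristic polynomial, algebraic multiplicity of λ = -1 is 5. From dim ker(M − (-1)·I) = 3, there are exactly 3 Jordan blocks for λ = -1.
Step 2 — from the minimal polynomial, the factor (x + 1)^3 tells us the largest block for λ = -1 has size 3.
Step 3 — with total size 5, 3 blocks, and largest block 3, the block sizes (in nonincreasing order) are [3, 1, 1].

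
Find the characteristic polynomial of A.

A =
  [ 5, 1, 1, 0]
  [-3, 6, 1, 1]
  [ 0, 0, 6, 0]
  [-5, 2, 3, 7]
x^4 - 24*x^3 + 216*x^2 - 864*x + 1296

Expanding det(x·I − A) (e.g. by cofactor expansion or by noting that A is similar to its Jordan form J, which has the same characteristic polynomial as A) gives
  χ_A(x) = x^4 - 24*x^3 + 216*x^2 - 864*x + 1296
which factors as (x - 6)^4. The eigenvalues (with algebraic multiplicities) are λ = 6 with multiplicity 4.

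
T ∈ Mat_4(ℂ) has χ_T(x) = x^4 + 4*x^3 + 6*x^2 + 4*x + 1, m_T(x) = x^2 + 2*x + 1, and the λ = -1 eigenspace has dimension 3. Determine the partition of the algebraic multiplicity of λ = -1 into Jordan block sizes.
Block sizes for λ = -1: [2, 1, 1]

Step 1 — from the characteristic polynomial, algebraic multiplicity of λ = -1 is 4. From dim ker(T − (-1)·I) = 3, there are exactly 3 Jordan blocks for λ = -1.
Step 2 — from the minimal polynomial, the factor (x + 1)^2 tells us the largest block for λ = -1 has size 2.
Step 3 — with total size 4, 3 blocks, and largest block 2, the block sizes (in nonincreasing order) are [2, 1, 1].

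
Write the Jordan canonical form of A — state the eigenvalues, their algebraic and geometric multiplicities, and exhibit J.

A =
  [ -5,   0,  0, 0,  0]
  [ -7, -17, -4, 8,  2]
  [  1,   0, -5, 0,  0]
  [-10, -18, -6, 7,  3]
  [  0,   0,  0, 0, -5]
J_2(-5) ⊕ J_2(-5) ⊕ J_1(-5)

The characteristic polynomial is
  det(x·I − A) = x^5 + 25*x^4 + 250*x^3 + 1250*x^2 + 3125*x + 3125 = (x + 5)^5

Eigenvalues and multiplicities (the geometric multiplicity of λ is n − rank(A − λI), which equals the number of Jordan blocks for λ):
  λ = -5: algebraic multiplicity = 5, geometric multiplicity = 3

Determining the block sizes for each eigenvalue:
  λ = -5: with am = 5 and gm = 3, the partition is not yet determined (e.g. several partitions of 5 into 3 parts exist). Let N = A − (-5)·I. Computing rank(N^1) = 2, rank(N^2) = 0; the number of blocks of size ≥ j is rank(N^{j−1}) − rank(N^j), giving [3, 2]. So we have 2 block(s) of size 2, 1 block(s) of size 1 → block sizes [2, 2, 1]

Assembling the blocks gives a Jordan form
J =
  [-5,  1,  0,  0,  0]
  [ 0, -5,  0,  0,  0]
  [ 0,  0, -5,  1,  0]
  [ 0,  0,  0, -5,  0]
  [ 0,  0,  0,  0, -5]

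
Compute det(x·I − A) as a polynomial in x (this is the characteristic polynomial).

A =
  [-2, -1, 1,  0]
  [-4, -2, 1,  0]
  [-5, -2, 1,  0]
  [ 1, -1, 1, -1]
x^4 + 4*x^3 + 6*x^2 + 4*x + 1

Expanding det(x·I − A) (e.g. by cofactor expansion or by noting that A is similar to its Jordan form J, which has the same characteristic polynomial as A) gives
  χ_A(x) = x^4 + 4*x^3 + 6*x^2 + 4*x + 1
which factors as (x + 1)^4. The eigenvalues (with algebraic multiplicities) are λ = -1 with multiplicity 4.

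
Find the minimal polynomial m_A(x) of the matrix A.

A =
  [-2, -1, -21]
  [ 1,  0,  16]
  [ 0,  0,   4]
x^3 - 2*x^2 - 7*x - 4

The characteristic polynomial is χ_A(x) = (x - 4)*(x + 1)^2, so the eigenvalues are known. The minimal polynomial is
  m_A(x) = Π_λ (x − λ)^{k_λ}
where k_λ is the size of the *largest* Jordan block for λ (equivalently, the smallest k with (A − λI)^k v = 0 for every generalised eigenvector v of λ).

  λ = -1: largest Jordan block has size 2, contributing (x + 1)^2
  λ = 4: largest Jordan block has size 1, contributing (x − 4)

So m_A(x) = (x - 4)*(x + 1)^2 = x^3 - 2*x^2 - 7*x - 4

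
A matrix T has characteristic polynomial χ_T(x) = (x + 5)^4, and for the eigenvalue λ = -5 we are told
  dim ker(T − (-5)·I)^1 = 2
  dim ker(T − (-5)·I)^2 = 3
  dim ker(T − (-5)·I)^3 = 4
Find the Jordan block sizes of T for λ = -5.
Block sizes for λ = -5: [3, 1]

From the dimensions of kernels of powers, the number of Jordan blocks of size at least j is d_j − d_{j−1} where d_j = dim ker(N^j) (with d_0 = 0). Computing the differences gives [2, 1, 1].
The number of blocks of size exactly k is (#blocks of size ≥ k) − (#blocks of size ≥ k + 1), so the partition is: 1 block(s) of size 1, 1 block(s) of size 3.
In nonincreasing order the block sizes are [3, 1].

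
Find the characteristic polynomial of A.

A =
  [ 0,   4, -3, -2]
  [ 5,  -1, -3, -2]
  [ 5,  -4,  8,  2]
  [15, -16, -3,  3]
x^4 - 10*x^3 + 250*x - 625

Expanding det(x·I − A) (e.g. by cofactor expansion or by noting that A is similar to its Jordan form J, which has the same characteristic polynomial as A) gives
  χ_A(x) = x^4 - 10*x^3 + 250*x - 625
which factors as (x - 5)^3*(x + 5). The eigenvalues (with algebraic multiplicities) are λ = -5 with multiplicity 1, λ = 5 with multiplicity 3.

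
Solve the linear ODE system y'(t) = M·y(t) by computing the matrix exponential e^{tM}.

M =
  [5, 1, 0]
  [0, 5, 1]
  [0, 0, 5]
e^{tM} =
  [exp(5*t), t*exp(5*t), t^2*exp(5*t)/2]
  [0, exp(5*t), t*exp(5*t)]
  [0, 0, exp(5*t)]

Strategy: write M = P · J · P⁻¹ where J is a Jordan canonical form, so e^{tM} = P · e^{tJ} · P⁻¹, and e^{tJ} can be computed block-by-block.

M has Jordan form
J =
  [5, 1, 0]
  [0, 5, 1]
  [0, 0, 5]
(up to reordering of blocks).

Per-block formulas:
  For a 3×3 Jordan block J_3(5): exp(t · J_3(5)) = e^(5t)·(I + t·N + (t^2/2)·N^2), where N is the 3×3 nilpotent shift.

After assembling e^{tJ} and conjugating by P, we get:

e^{tM} =
  [exp(5*t), t*exp(5*t), t^2*exp(5*t)/2]
  [0, exp(5*t), t*exp(5*t)]
  [0, 0, exp(5*t)]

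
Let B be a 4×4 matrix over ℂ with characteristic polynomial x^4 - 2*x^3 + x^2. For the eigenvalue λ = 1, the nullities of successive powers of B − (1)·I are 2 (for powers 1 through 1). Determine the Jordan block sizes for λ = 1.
Block sizes for λ = 1: [1, 1]

From the dimensions of kernels of powers, the number of Jordan blocks of size at least j is d_j − d_{j−1} where d_j = dim ker(N^j) (with d_0 = 0). Computing the differences gives [2].
The number of blocks of size exactly k is (#blocks of size ≥ k) − (#blocks of size ≥ k + 1), so the partition is: 2 block(s) of size 1.
In nonincreasing order the block sizes are [1, 1].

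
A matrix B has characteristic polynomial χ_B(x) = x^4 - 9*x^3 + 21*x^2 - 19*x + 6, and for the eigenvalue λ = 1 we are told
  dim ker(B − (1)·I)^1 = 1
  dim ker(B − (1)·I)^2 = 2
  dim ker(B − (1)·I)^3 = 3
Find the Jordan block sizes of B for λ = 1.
Block sizes for λ = 1: [3]

From the dimensions of kernels of powers, the number of Jordan blocks of size at least j is d_j − d_{j−1} where d_j = dim ker(N^j) (with d_0 = 0). Computing the differences gives [1, 1, 1].
The number of blocks of size exactly k is (#blocks of size ≥ k) − (#blocks of size ≥ k + 1), so the partition is: 1 block(s) of size 3.
In nonincreasing order the block sizes are [3].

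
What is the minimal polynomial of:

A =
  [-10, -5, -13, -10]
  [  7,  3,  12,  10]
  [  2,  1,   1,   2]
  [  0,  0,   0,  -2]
x^3 + 6*x^2 + 12*x + 8

The characteristic polynomial is χ_A(x) = (x + 2)^4, so the eigenvalues are known. The minimal polynomial is
  m_A(x) = Π_λ (x − λ)^{k_λ}
where k_λ is the size of the *largest* Jordan block for λ (equivalently, the smallest k with (A − λI)^k v = 0 for every generalised eigenvector v of λ).

  λ = -2: largest Jordan block has size 3, contributing (x + 2)^3

So m_A(x) = (x + 2)^3 = x^3 + 6*x^2 + 12*x + 8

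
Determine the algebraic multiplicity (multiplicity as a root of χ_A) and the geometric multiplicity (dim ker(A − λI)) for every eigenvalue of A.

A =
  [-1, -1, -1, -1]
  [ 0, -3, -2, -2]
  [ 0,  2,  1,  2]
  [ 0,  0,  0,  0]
λ = -1: alg = 3, geom = 2; λ = 0: alg = 1, geom = 1

Step 1 — factor the characteristic polynomial to read off the algebraic multiplicities:
  χ_A(x) = x*(x + 1)^3

Step 2 — compute geometric multiplicities via the rank-nullity identity g(λ) = n − rank(A − λI):
  rank(A − (-1)·I) = 2, so dim ker(A − (-1)·I) = n − 2 = 2
  rank(A − (0)·I) = 3, so dim ker(A − (0)·I) = n − 3 = 1

Summary:
  λ = -1: algebraic multiplicity = 3, geometric multiplicity = 2
  λ = 0: algebraic multiplicity = 1, geometric multiplicity = 1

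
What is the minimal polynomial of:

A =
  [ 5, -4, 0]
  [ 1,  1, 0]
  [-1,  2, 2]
x^3 - 8*x^2 + 21*x - 18

The characteristic polynomial is χ_A(x) = (x - 3)^2*(x - 2), so the eigenvalues are known. The minimal polynomial is
  m_A(x) = Π_λ (x − λ)^{k_λ}
where k_λ is the size of the *largest* Jordan block for λ (equivalently, the smallest k with (A − λI)^k v = 0 for every generalised eigenvector v of λ).

  λ = 2: largest Jordan block has size 1, contributing (x − 2)
  λ = 3: largest Jordan block has size 2, contributing (x − 3)^2

So m_A(x) = (x - 3)^2*(x - 2) = x^3 - 8*x^2 + 21*x - 18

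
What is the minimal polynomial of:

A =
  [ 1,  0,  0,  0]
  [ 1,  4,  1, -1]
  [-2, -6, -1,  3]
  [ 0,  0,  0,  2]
x^2 - 3*x + 2

The characteristic polynomial is χ_A(x) = (x - 2)^2*(x - 1)^2, so the eigenvalues are known. The minimal polynomial is
  m_A(x) = Π_λ (x − λ)^{k_λ}
where k_λ is the size of the *largest* Jordan block for λ (equivalently, the smallest k with (A − λI)^k v = 0 for every generalised eigenvector v of λ).

  λ = 1: largest Jordan block has size 1, contributing (x − 1)
  λ = 2: largest Jordan block has size 1, contributing (x − 2)

So m_A(x) = (x - 2)*(x - 1) = x^2 - 3*x + 2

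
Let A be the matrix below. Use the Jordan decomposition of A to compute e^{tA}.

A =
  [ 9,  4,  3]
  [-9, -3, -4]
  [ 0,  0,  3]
e^{tA} =
  [6*t*exp(3*t) + exp(3*t), 4*t*exp(3*t), t^2*exp(3*t) + 3*t*exp(3*t)]
  [-9*t*exp(3*t), -6*t*exp(3*t) + exp(3*t), -3*t^2*exp(3*t)/2 - 4*t*exp(3*t)]
  [0, 0, exp(3*t)]

Strategy: write A = P · J · P⁻¹ where J is a Jordan canonical form, so e^{tA} = P · e^{tJ} · P⁻¹, and e^{tJ} can be computed block-by-block.

A has Jordan form
J =
  [3, 1, 0]
  [0, 3, 1]
  [0, 0, 3]
(up to reordering of blocks).

Per-block formulas:
  For a 3×3 Jordan block J_3(3): exp(t · J_3(3)) = e^(3t)·(I + t·N + (t^2/2)·N^2), where N is the 3×3 nilpotent shift.

After assembling e^{tJ} and conjugating by P, we get:

e^{tA} =
  [6*t*exp(3*t) + exp(3*t), 4*t*exp(3*t), t^2*exp(3*t) + 3*t*exp(3*t)]
  [-9*t*exp(3*t), -6*t*exp(3*t) + exp(3*t), -3*t^2*exp(3*t)/2 - 4*t*exp(3*t)]
  [0, 0, exp(3*t)]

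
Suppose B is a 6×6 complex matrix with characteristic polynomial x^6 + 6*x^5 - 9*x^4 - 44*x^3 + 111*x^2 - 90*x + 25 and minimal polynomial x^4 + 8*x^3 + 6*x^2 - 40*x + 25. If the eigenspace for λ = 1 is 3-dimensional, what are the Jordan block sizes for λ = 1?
Block sizes for λ = 1: [2, 1, 1]

Step 1 — from the characteristic polynomial, algebraic multiplicity of λ = 1 is 4. From dim ker(B − (1)·I) = 3, there are exactly 3 Jordan blocks for λ = 1.
Step 2 — from the minimal polynomial, the factor (x − 1)^2 tells us the largest block for λ = 1 has size 2.
Step 3 — with total size 4, 3 blocks, and largest block 2, the block sizes (in nonincreasing order) are [2, 1, 1].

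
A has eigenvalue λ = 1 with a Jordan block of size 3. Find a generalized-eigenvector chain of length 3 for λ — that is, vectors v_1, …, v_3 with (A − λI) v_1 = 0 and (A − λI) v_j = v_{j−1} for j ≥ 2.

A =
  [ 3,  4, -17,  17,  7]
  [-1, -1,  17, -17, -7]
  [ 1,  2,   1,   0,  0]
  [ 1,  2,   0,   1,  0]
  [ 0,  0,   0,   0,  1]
A Jordan chain for λ = 1 of length 3:
v_1 = (34, -17, 17, 17, 0)ᵀ
v_2 = (-17, 17, 0, 0, 0)ᵀ
v_3 = (0, 0, 1, 0, 0)ᵀ

Let N = A − (1)·I. We want v_3 with N^3 v_3 = 0 but N^2 v_3 ≠ 0; then v_{j-1} := N · v_j for j = 3, …, 2.

Pick v_3 = (0, 0, 1, 0, 0)ᵀ.
Then v_2 = N · v_3 = (-17, 17, 0, 0, 0)ᵀ.
Then v_1 = N · v_2 = (34, -17, 17, 17, 0)ᵀ.

Sanity check: (A − (1)·I) v_1 = (0, 0, 0, 0, 0)ᵀ = 0. ✓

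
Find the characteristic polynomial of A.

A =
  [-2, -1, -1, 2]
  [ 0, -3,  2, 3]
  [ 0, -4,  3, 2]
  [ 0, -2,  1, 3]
x^4 - x^3 - 3*x^2 + 5*x - 2

Expanding det(x·I − A) (e.g. by cofactor expansion or by noting that A is similar to its Jordan form J, which has the same characteristic polynomial as A) gives
  χ_A(x) = x^4 - x^3 - 3*x^2 + 5*x - 2
which factors as (x - 1)^3*(x + 2). The eigenvalues (with algebraic multiplicities) are λ = -2 with multiplicity 1, λ = 1 with multiplicity 3.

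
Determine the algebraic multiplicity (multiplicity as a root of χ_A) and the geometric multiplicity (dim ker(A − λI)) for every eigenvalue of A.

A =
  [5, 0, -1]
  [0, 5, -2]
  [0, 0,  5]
λ = 5: alg = 3, geom = 2

Step 1 — factor the characteristic polynomial to read off the algebraic multiplicities:
  χ_A(x) = (x - 5)^3

Step 2 — compute geometric multiplicities via the rank-nullity identity g(λ) = n − rank(A − λI):
  rank(A − (5)·I) = 1, so dim ker(A − (5)·I) = n − 1 = 2

Summary:
  λ = 5: algebraic multiplicity = 3, geometric multiplicity = 2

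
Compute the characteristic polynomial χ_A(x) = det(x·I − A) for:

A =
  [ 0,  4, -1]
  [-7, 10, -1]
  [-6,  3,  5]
x^3 - 15*x^2 + 75*x - 125

Expanding det(x·I − A) (e.g. by cofactor expansion or by noting that A is similar to its Jordan form J, which has the same characteristic polynomial as A) gives
  χ_A(x) = x^3 - 15*x^2 + 75*x - 125
which factors as (x - 5)^3. The eigenvalues (with algebraic multiplicities) are λ = 5 with multiplicity 3.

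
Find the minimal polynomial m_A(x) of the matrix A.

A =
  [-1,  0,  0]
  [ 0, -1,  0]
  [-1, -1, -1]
x^2 + 2*x + 1

The characteristic polynomial is χ_A(x) = (x + 1)^3, so the eigenvalues are known. The minimal polynomial is
  m_A(x) = Π_λ (x − λ)^{k_λ}
where k_λ is the size of the *largest* Jordan block for λ (equivalently, the smallest k with (A − λI)^k v = 0 for every generalised eigenvector v of λ).

  λ = -1: largest Jordan block has size 2, contributing (x + 1)^2

So m_A(x) = (x + 1)^2 = x^2 + 2*x + 1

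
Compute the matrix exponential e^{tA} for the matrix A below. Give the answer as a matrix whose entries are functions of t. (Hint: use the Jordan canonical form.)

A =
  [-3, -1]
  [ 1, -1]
e^{tA} =
  [-t*exp(-2*t) + exp(-2*t), -t*exp(-2*t)]
  [t*exp(-2*t), t*exp(-2*t) + exp(-2*t)]

Strategy: write A = P · J · P⁻¹ where J is a Jordan canonical form, so e^{tA} = P · e^{tJ} · P⁻¹, and e^{tJ} can be computed block-by-block.

A has Jordan form
J =
  [-2,  1]
  [ 0, -2]
(up to reordering of blocks).

Per-block formulas:
  For a 2×2 Jordan block J_2(-2): exp(t · J_2(-2)) = e^(-2t)·(I + t·N), where N is the 2×2 nilpotent shift.

After assembling e^{tJ} and conjugating by P, we get:

e^{tA} =
  [-t*exp(-2*t) + exp(-2*t), -t*exp(-2*t)]
  [t*exp(-2*t), t*exp(-2*t) + exp(-2*t)]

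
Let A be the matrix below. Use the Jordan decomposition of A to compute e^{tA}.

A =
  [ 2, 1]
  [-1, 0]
e^{tA} =
  [t*exp(t) + exp(t), t*exp(t)]
  [-t*exp(t), -t*exp(t) + exp(t)]

Strategy: write A = P · J · P⁻¹ where J is a Jordan canonical form, so e^{tA} = P · e^{tJ} · P⁻¹, and e^{tJ} can be computed block-by-block.

A has Jordan form
J =
  [1, 1]
  [0, 1]
(up to reordering of blocks).

Per-block formulas:
  For a 2×2 Jordan block J_2(1): exp(t · J_2(1)) = e^(1t)·(I + t·N), where N is the 2×2 nilpotent shift.

After assembling e^{tJ} and conjugating by P, we get:

e^{tA} =
  [t*exp(t) + exp(t), t*exp(t)]
  [-t*exp(t), -t*exp(t) + exp(t)]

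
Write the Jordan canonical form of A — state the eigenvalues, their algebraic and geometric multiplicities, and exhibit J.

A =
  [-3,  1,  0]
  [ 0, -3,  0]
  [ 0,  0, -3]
J_2(-3) ⊕ J_1(-3)

The characteristic polynomial is
  det(x·I − A) = x^3 + 9*x^2 + 27*x + 27 = (x + 3)^3

Eigenvalues and multiplicities (the geometric multiplicity of λ is n − rank(A − λI), which equals the number of Jordan blocks for λ):
  λ = -3: algebraic multiplicity = 3, geometric multiplicity = 2

Determining the block sizes for each eigenvalue:
  λ = -3: 2 blocks summing to 3 forces exactly one block of size 2 and the rest size 1 → block sizes [2, 1]

Assembling the blocks gives a Jordan form
J =
  [-3,  1,  0]
  [ 0, -3,  0]
  [ 0,  0, -3]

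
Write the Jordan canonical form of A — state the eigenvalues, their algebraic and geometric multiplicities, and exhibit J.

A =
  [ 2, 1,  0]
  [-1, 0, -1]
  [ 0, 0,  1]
J_3(1)

The characteristic polynomial is
  det(x·I − A) = x^3 - 3*x^2 + 3*x - 1 = (x - 1)^3

Eigenvalues and multiplicities (the geometric multiplicity of λ is n − rank(A − λI), which equals the number of Jordan blocks for λ):
  λ = 1: algebraic multiplicity = 3, geometric multiplicity = 1

Determining the block sizes for each eigenvalue:
  λ = 1: one block (gm = 1), so the single block has size am = 3 → block sizes [3]

Assembling the blocks gives a Jordan form
J =
  [1, 1, 0]
  [0, 1, 1]
  [0, 0, 1]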